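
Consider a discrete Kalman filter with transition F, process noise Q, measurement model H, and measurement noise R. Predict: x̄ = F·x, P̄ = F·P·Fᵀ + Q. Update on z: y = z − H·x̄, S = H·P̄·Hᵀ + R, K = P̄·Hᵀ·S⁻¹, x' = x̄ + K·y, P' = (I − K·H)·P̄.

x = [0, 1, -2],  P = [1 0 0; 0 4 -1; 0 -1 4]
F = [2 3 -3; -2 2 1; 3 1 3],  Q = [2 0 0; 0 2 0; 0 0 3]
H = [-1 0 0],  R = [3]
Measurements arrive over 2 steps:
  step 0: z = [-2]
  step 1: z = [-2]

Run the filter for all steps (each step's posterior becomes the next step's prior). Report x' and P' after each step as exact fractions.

step 0: x' = [73/33, -7/9, -109/33], P' = [32/11 1/3 -8/11; 1/3 187/9 29/3; -8/11 29/3 442/11]
step 1: x' = [419/202, -164353/19998, 13454/9999], P' = [1203/404 -129/404 -327/202; -129/404 6849781/39996 3852121/19998; -327/202 3852121/19998 3408373/9999]

step 0: x̄ = F·x = [9, 0, -5]
step 0: P̄ = F·P·Fᵀ + Q = [96 11 -24; 11 22 7; -24 7 46]
step 0: y = z − H·x̄ = [7]
step 0: S = H·P̄·Hᵀ + R = [99]
step 0: K = P̄·Hᵀ·S⁻¹ = [-32/33; -1/9; 8/33]
step 0: x' = x̄ + K·y = [73/33, -7/9, -109/33]
step 0: P' = (I − K·H)·P̄ = [32/11 1/3 -8/11; 1/3 187/9 29/3; -8/11 29/3 442/11]
step 1: x̄ = F·x = [12, -919/99, -401/99]
step 1: P̄ = F·P·Fᵀ + Q = [401 -43 -218; -43 17408/99 21367/99; -218 21367/99 45392/99]
step 1: y = z − H·x̄ = [10]
step 1: S = H·P̄·Hᵀ + R = [404]
step 1: K = P̄·Hᵀ·S⁻¹ = [-401/404; 43/404; 109/202]
step 1: x' = x̄ + K·y = [419/202, -164353/19998, 13454/9999]
step 1: P' = (I − K·H)·P̄ = [1203/404 -129/404 -327/202; -129/404 6849781/39996 3852121/19998; -327/202 3852121/19998 3408373/9999]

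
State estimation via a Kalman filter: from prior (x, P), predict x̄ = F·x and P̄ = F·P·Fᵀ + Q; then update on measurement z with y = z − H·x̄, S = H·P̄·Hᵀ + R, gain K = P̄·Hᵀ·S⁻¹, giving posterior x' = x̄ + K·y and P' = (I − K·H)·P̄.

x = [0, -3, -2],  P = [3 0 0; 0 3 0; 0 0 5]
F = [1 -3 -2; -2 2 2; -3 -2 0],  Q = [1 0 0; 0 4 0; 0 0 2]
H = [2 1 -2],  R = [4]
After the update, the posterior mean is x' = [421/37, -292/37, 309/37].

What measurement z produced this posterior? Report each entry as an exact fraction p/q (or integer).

z = [-2]

x̄ = F·x = [13, -10, 6]
P̄ = F·P·Fᵀ + Q = [51 -44 9; -44 48 6; 9 6 41]
S = H·P̄·Hᵀ + R = [148]
K = P̄·Hᵀ·S⁻¹ = [10/37; -13/37; -29/74]
x' − x̄ = [-60/37, 78/37, 87/37] = K·y
y = (KᵀK)⁻¹·Kᵀ·(x' − x̄) = [-6]
z = y + H·x̄ = [-6] + [4] = [-2]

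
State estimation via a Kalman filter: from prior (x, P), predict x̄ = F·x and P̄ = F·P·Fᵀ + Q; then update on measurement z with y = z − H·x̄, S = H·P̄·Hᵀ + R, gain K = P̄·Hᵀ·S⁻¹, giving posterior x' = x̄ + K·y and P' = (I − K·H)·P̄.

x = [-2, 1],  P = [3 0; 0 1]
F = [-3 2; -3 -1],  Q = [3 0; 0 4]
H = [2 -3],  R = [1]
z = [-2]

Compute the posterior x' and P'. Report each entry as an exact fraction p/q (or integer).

x' = [1021/125, 763/125]
P' = [4201/125 2803/125; 2803/125 1884/125]

x̄ = F·x = [8, 5]
P̄ = F·P·Fᵀ + Q = [34 25; 25 32]
y = z − H·x̄ = [-3]
S = H·P̄·Hᵀ + R = [125]
K = P̄·Hᵀ·S⁻¹ = [-7/125; -46/125]
x' = x̄ + K·y = [1021/125, 763/125]
P' = (I − K·H)·P̄ = [4201/125 2803/125; 2803/125 1884/125]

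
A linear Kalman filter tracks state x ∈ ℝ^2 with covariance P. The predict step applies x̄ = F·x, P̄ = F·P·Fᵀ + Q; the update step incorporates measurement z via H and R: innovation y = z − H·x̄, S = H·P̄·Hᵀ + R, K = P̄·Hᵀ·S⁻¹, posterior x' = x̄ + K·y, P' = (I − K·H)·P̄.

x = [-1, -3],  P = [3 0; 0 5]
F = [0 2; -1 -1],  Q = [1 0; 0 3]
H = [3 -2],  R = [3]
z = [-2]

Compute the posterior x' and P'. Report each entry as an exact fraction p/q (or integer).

x̄ = F·x = [-6, 4]
P̄ = F·P·Fᵀ + Q = [21 -10; -10 11]
y = z − H·x̄ = [24]
S = H·P̄·Hᵀ + R = [356]
K = P̄·Hᵀ·S⁻¹ = [83/356; -13/89]
x' = x̄ + K·y = [-36/89, 44/89]
P' = (I − K·H)·P̄ = [587/356 189/89; 189/89 303/89]

x' = [-36/89, 44/89]
P' = [587/356 189/89; 189/89 303/89]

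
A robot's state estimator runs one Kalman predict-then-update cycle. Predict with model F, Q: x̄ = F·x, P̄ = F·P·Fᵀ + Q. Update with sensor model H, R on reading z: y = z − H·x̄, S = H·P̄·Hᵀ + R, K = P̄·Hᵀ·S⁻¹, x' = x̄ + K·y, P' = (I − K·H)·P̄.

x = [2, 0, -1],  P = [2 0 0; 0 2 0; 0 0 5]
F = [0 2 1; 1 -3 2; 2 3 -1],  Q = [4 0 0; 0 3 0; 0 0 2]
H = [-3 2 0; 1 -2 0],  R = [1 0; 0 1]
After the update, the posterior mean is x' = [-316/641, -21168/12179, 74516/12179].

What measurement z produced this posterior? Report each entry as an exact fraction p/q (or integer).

z = [-2, 3]

x̄ = F·x = [-1, 0, 5]
P̄ = F·P·Fᵀ + Q = [17 -2 7; -2 43 -24; 7 -24 33]
S = H·P̄·Hᵀ + R = [350 -239; -239 198]
K = P̄·Hᵀ·S⁻¹ = [-309/641 -305/641; -2816/12179 -8812/12179; -517/12179 2759/12179]
x' − x̄ = [325/641, -21168/12179, 13621/12179] = K·y
y = (KᵀK)⁻¹·Kᵀ·(x' − x̄) = [-5, 4]
z = y + H·x̄ = [-5, 4] + [3, -1] = [-2, 3]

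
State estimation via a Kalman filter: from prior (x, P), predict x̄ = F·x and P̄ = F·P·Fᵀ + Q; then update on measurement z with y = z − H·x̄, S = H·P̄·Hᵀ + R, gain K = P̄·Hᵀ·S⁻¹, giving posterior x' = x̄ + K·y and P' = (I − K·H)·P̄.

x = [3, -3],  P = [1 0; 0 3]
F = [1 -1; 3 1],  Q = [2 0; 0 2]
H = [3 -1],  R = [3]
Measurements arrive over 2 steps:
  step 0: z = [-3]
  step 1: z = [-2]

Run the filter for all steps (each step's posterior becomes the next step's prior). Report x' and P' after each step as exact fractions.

step 0: x̄ = F·x = [6, 6]
step 0: P̄ = F·P·Fᵀ + Q = [6 0; 0 14]
step 0: y = z − H·x̄ = [-15]
step 0: S = H·P̄·Hᵀ + R = [71]
step 0: K = P̄·Hᵀ·S⁻¹ = [18/71; -14/71]
step 0: x' = x̄ + K·y = [156/71, 636/71]
step 0: P' = (I − K·H)·P̄ = [102/71 252/71; 252/71 798/71]
step 1: x̄ = F·x = [-480/71, 1104/71]
step 1: P̄ = F·P·Fᵀ + Q = [538/71 -996/71; -996/71 3370/71]
step 1: y = z − H·x̄ = [2402/71]
step 1: S = H·P̄·Hᵀ + R = [14401/71]
step 1: K = P̄·Hᵀ·S⁻¹ = [2610/14401; -6358/14401]
step 1: x' = x̄ + K·y = [-9060/14401, 8828/14401]
step 1: P' = (I − K·H)·P̄ = [13178/14401 31704/14401; 31704/14401 114186/14401]

step 0: x' = [156/71, 636/71], P' = [102/71 252/71; 252/71 798/71]
step 1: x' = [-9060/14401, 8828/14401], P' = [13178/14401 31704/14401; 31704/14401 114186/14401]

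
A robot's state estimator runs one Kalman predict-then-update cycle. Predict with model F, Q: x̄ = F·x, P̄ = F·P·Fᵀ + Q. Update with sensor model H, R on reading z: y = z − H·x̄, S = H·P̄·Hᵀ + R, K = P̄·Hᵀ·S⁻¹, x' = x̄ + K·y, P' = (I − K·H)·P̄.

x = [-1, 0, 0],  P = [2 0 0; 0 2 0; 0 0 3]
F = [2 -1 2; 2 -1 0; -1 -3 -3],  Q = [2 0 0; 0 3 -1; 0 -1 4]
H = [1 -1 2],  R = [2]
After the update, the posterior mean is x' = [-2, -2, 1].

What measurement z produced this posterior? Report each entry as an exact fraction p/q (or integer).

x̄ = F·x = [-2, -2, 1]
P̄ = F·P·Fᵀ + Q = [24 10 -16; 10 13 1; -16 1 51]
S = H·P̄·Hᵀ + R = [155]
K = P̄·Hᵀ·S⁻¹ = [-18/155; -1/155; 17/31]
x' − x̄ = [0, 0, 0] = K·y
y = (KᵀK)⁻¹·Kᵀ·(x' − x̄) = [0]
z = y + H·x̄ = [0] + [2] = [2]

z = [2]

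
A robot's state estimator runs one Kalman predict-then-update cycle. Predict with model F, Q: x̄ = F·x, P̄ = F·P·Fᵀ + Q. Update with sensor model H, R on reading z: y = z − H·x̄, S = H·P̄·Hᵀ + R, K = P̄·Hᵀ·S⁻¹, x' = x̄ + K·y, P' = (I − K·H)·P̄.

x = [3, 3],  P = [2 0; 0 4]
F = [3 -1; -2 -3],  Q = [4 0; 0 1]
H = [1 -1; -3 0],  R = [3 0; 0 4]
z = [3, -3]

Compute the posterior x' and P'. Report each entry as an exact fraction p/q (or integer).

x' = [1392/1441, -16395/5764]
P' = [624/1441 585/1441; 585/1441 18405/5764]

x̄ = F·x = [6, -15]
P̄ = F·P·Fᵀ + Q = [26 0; 0 45]
y = z − H·x̄ = [-18, 15]
S = H·P̄·Hᵀ + R = [74 -78; -78 238]
K = P̄·Hᵀ·S⁻¹ = [13/1441 -468/1441; -5355/5764 -1755/5764]
x' = x̄ + K·y = [1392/1441, -16395/5764]
P' = (I − K·H)·P̄ = [624/1441 585/1441; 585/1441 18405/5764]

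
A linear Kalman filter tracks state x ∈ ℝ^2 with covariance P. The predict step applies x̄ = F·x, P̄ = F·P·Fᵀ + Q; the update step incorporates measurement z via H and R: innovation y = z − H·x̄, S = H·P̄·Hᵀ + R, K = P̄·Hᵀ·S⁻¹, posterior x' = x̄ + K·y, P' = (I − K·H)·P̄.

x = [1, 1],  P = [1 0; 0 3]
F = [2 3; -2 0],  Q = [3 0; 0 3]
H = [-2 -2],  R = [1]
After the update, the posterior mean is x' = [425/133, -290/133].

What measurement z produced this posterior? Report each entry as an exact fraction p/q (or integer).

z = [-2]

x̄ = F·x = [5, -2]
P̄ = F·P·Fᵀ + Q = [34 -4; -4 7]
S = H·P̄·Hᵀ + R = [133]
K = P̄·Hᵀ·S⁻¹ = [-60/133; -6/133]
x' − x̄ = [-240/133, -24/133] = K·y
y = (KᵀK)⁻¹·Kᵀ·(x' − x̄) = [4]
z = y + H·x̄ = [4] + [-6] = [-2]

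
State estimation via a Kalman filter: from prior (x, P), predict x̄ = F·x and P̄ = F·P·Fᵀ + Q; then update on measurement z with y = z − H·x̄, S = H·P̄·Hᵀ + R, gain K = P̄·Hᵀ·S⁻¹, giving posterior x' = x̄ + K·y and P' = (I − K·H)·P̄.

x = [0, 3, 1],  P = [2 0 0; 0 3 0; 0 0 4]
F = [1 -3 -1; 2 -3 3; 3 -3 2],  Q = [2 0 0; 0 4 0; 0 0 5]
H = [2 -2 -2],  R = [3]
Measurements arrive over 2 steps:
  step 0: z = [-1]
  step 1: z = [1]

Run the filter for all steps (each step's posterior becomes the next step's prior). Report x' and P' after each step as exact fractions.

step 0: x̄ = F·x = [-10, -6, -7]
step 0: P̄ = F·P·Fᵀ + Q = [35 19 25; 19 75 63; 25 63 66]
step 0: y = z − H·x̄ = [-7]
step 0: S = H·P̄·Hᵀ + R = [859]
step 0: K = P̄·Hᵀ·S⁻¹ = [-18/859; -238/859; -208/859]
step 0: x' = x̄ + K·y = [-8464/859, -3488/859, -4557/859]
step 0: P' = (I − K·H)·P̄ = [29741/859 12037/859 17731/859; 12037/859 7781/859 4613/859; 17731/859 4613/859 13430/859]
step 1: x̄ = F·x = [6557/859, -20135/859, -24042/859]
step 1: P̄ = F·P·Fᵀ + Q = [34912/859 -29059/859 -43622/859; -29059/859 298593/859 309808/859; -43622/859 309808/859 336463/859]
step 1: y = z − H·x̄ = [-100609/859]
step 1: S = H·P̄·Hᵀ + R = [5742361/859]
step 1: K = P̄·Hᵀ·S⁻¹ = [215186/5742361; -1274920/5742361; -1379786/5742361]
step 1: x' = x̄ + K·y = [18629817/5742361, 14721755/5742361, 885968/5742361]
step 1: P' = (I − K·H)·P̄ = [179478804/5742361 125119519/5742361 54036506/5742361; 125119519/5742361 103850747/5742361 23181152/5742361; 54036506/5742361 23181152/5742361 32925033/5742361]

step 0: x' = [-8464/859, -3488/859, -4557/859], P' = [29741/859 12037/859 17731/859; 12037/859 7781/859 4613/859; 17731/859 4613/859 13430/859]
step 1: x' = [18629817/5742361, 14721755/5742361, 885968/5742361], P' = [179478804/5742361 125119519/5742361 54036506/5742361; 125119519/5742361 103850747/5742361 23181152/5742361; 54036506/5742361 23181152/5742361 32925033/5742361]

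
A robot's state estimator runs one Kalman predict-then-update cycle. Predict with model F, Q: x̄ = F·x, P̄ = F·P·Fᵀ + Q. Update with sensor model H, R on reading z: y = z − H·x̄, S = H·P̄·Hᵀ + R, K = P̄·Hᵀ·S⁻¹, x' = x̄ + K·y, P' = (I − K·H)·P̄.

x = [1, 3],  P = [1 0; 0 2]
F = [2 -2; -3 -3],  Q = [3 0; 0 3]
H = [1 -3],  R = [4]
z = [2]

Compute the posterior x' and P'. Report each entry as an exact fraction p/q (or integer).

x̄ = F·x = [-4, -12]
P̄ = F·P·Fᵀ + Q = [15 6; 6 30]
y = z − H·x̄ = [-30]
S = H·P̄·Hᵀ + R = [253]
K = P̄·Hᵀ·S⁻¹ = [-3/253; -84/253]
x' = x̄ + K·y = [-922/253, -516/253]
P' = (I − K·H)·P̄ = [3786/253 1266/253; 1266/253 534/253]

x' = [-922/253, -516/253]
P' = [3786/253 1266/253; 1266/253 534/253]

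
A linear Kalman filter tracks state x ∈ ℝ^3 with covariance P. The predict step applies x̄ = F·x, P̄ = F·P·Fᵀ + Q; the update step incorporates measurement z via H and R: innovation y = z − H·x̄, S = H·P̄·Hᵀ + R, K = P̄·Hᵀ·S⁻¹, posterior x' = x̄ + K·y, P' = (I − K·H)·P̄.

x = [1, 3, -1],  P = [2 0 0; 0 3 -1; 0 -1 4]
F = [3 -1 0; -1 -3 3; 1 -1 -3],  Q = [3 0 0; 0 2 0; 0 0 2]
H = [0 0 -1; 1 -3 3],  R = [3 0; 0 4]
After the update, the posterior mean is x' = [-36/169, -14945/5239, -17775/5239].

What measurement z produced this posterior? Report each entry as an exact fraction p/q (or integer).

z = [3, -2]

x̄ = F·x = [0, -13, 1]
P̄ = F·P·Fᵀ + Q = [24 6 6; 6 85 -35; 6 -35 37]
S = H·P̄·Hᵀ + R = [40 -222; -222 1756]
K = P̄·Hᵀ·S⁻¹ = [-42/169 -3/169; -4282/5239 -3195/10478; -3922/5239 333/10478]
x' − x̄ = [-36/169, 53162/5239, -23014/5239] = K·y
y = (KᵀK)⁻¹·Kᵀ·(x' − x̄) = [4, -44]
z = y + H·x̄ = [4, -44] + [-1, 42] = [3, -2]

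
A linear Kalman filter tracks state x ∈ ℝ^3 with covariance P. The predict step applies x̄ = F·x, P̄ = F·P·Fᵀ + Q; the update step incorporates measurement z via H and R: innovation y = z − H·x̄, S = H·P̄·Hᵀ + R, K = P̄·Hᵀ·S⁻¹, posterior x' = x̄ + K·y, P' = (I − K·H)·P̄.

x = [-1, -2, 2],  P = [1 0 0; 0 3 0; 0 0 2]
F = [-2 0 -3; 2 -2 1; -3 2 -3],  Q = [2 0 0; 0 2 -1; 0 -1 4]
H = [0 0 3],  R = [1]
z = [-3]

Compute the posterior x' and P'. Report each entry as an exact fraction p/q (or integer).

x̄ = F·x = [-4, 4, -7]
P̄ = F·P·Fᵀ + Q = [24 -10 24; -10 20 -25; 24 -25 43]
y = z − H·x̄ = [18]
S = H·P̄·Hᵀ + R = [388]
K = P̄·Hᵀ·S⁻¹ = [18/97; -75/388; 129/388]
x' = x̄ + K·y = [-64/97, 101/194, -197/194]
P' = (I − K·H)·P̄ = [1032/97 380/97 6/97; 380/97 2135/388 -25/388; 6/97 -25/388 43/388]

x' = [-64/97, 101/194, -197/194]
P' = [1032/97 380/97 6/97; 380/97 2135/388 -25/388; 6/97 -25/388 43/388]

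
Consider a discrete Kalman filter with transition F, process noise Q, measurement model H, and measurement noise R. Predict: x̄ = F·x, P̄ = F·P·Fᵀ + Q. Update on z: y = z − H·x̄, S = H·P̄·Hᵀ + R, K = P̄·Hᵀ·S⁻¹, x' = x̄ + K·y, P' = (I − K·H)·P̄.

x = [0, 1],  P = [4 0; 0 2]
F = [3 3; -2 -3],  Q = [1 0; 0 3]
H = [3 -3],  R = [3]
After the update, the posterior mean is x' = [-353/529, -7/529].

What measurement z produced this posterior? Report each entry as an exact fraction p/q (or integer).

z = [-2]

x̄ = F·x = [3, -3]
P̄ = F·P·Fᵀ + Q = [55 -42; -42 37]
S = H·P̄·Hᵀ + R = [1587]
K = P̄·Hᵀ·S⁻¹ = [97/529; -79/529]
x' − x̄ = [-1940/529, 1580/529] = K·y
y = (KᵀK)⁻¹·Kᵀ·(x' − x̄) = [-20]
z = y + H·x̄ = [-20] + [18] = [-2]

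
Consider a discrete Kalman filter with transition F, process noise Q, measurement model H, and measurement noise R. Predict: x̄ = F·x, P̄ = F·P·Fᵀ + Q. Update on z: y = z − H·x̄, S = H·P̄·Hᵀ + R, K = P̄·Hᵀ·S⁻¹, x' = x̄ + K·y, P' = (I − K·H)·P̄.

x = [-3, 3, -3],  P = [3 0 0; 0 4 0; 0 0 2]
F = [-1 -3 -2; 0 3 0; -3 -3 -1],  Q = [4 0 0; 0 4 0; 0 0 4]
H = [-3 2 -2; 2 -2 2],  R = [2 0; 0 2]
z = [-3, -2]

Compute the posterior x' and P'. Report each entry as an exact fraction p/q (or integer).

x̄ = F·x = [0, 9, 3]
P̄ = F·P·Fᵀ + Q = [51 -36 49; -36 40 -36; 49 -36 69]
y = z − H·x̄ = [-15, 10]
S = H·P̄·Hᵀ + R = [2205 -1880; -1880 1610]
K = P̄·Hᵀ·S⁻¹ = [-867/1565 -748/1565; -252/1565 -512/1565; 427/1565 798/1565]
x' = x̄ + K·y = [1105/313, 2549/313, 1254/313]
P' = (I − K·H)·P̄ = [646/313 1528/1565 -490/313; 1528/1565 13432/1565 11392/1565; -490/313 11392/1565 2928/313]

x' = [1105/313, 2549/313, 1254/313]
P' = [646/313 1528/1565 -490/313; 1528/1565 13432/1565 11392/1565; -490/313 11392/1565 2928/313]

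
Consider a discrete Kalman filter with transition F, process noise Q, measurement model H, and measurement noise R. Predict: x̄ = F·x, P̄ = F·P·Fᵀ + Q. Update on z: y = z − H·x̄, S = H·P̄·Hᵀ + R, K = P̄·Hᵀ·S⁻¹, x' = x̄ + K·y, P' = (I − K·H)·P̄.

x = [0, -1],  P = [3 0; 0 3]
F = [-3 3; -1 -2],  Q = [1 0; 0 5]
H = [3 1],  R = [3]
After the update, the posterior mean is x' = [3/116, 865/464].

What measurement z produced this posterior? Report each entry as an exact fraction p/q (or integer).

z = [2]

x̄ = F·x = [-3, 2]
P̄ = F·P·Fᵀ + Q = [55 -9; -9 20]
S = H·P̄·Hᵀ + R = [464]
K = P̄·Hᵀ·S⁻¹ = [39/116; -7/464]
x' − x̄ = [351/116, -63/464] = K·y
y = (KᵀK)⁻¹·Kᵀ·(x' − x̄) = [9]
z = y + H·x̄ = [9] + [-7] = [2]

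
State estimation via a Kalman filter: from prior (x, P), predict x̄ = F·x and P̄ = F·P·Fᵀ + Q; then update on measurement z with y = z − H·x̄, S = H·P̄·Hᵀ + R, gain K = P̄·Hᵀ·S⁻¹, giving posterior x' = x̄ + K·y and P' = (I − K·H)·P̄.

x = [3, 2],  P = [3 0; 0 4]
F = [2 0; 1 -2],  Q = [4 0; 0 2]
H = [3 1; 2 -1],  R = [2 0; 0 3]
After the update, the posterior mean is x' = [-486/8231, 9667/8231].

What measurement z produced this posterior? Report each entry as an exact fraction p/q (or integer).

z = [1, -2]

x̄ = F·x = [6, -1]
P̄ = F·P·Fᵀ + Q = [16 6; 6 21]
S = H·P̄·Hᵀ + R = [203 69; 69 64]
K = P̄·Hᵀ·S⁻¹ = [1662/8231 1552/8231; 3117/8231 -4518/8231]
x' − x̄ = [-49872/8231, 17898/8231] = K·y
y = (KᵀK)⁻¹·Kᵀ·(x' − x̄) = [-16, -15]
z = y + H·x̄ = [-16, -15] + [17, 13] = [1, -2]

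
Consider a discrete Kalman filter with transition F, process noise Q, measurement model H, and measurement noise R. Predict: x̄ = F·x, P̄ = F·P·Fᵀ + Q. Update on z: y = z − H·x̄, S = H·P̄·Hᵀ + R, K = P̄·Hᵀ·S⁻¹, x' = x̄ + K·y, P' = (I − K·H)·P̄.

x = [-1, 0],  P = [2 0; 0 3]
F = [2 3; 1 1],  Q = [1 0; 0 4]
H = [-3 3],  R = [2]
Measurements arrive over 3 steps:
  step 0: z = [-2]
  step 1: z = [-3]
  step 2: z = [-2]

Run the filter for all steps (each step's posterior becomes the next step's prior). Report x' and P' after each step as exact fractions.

step 0: x̄ = F·x = [-2, -1]
step 0: P̄ = F·P·Fᵀ + Q = [36 13; 13 9]
step 0: y = z − H·x̄ = [-5]
step 0: S = H·P̄·Hᵀ + R = [173]
step 0: K = P̄·Hᵀ·S⁻¹ = [-69/173; -12/173]
step 0: x' = x̄ + K·y = [-1/173, -113/173]
step 0: P' = (I − K·H)·P̄ = [1467/173 1421/173; 1421/173 1413/173]
step 1: x̄ = F·x = [-341/173, -114/173]
step 1: P̄ = F·P·Fᵀ + Q = [35810/173 14278/173; 14278/173 6414/173]
step 1: y = z − H·x̄ = [-1200/173]
step 1: S = H·P̄·Hᵀ + R = [123358/173]
step 1: K = P̄·Hᵀ·S⁻¹ = [-32298/61679; -11796/61679]
step 1: x' = x̄ + K·y = [102457/61679, 41178/61679]
step 1: P' = (I − K·H)·P̄ = [707534/61679 686002/61679; 686002/61679 678138/61679]
step 2: x̄ = F·x = [328448/61679, 143635/61679]
step 2: P̄ = F·P·Fᵀ + Q = [17227081/61679 6879492/61679; 6879492/61679 3004392/61679]
step 2: y = z − H·x̄ = [431081/61679]
step 2: S = H·P̄·Hᵀ + R = [58375759/61679]
step 2: K = P̄·Hᵀ·S⁻¹ = [-31042767/58375759; -11625300/58375759]
step 2: x' = x̄ + K·y = [93896695/58375759, 54692135/58375759]
step 2: P' = (I − K·H)·P̄ = [680791610/58375759 660096432/58375759; 660096432/58375759 652346232/58375759]

step 0: x' = [-1/173, -113/173], P' = [1467/173 1421/173; 1421/173 1413/173]
step 1: x' = [102457/61679, 41178/61679], P' = [707534/61679 686002/61679; 686002/61679 678138/61679]
step 2: x' = [93896695/58375759, 54692135/58375759], P' = [680791610/58375759 660096432/58375759; 660096432/58375759 652346232/58375759]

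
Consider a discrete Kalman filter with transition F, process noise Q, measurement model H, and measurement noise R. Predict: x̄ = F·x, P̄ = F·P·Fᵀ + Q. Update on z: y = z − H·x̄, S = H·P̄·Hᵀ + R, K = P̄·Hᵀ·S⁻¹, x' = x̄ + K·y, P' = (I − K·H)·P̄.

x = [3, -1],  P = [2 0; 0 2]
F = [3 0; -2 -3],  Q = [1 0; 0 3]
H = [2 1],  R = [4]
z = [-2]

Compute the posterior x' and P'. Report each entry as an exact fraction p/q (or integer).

x̄ = F·x = [9, -3]
P̄ = F·P·Fᵀ + Q = [19 -12; -12 29]
y = z − H·x̄ = [-17]
S = H·P̄·Hᵀ + R = [61]
K = P̄·Hᵀ·S⁻¹ = [26/61; 5/61]
x' = x̄ + K·y = [107/61, -268/61]
P' = (I − K·H)·P̄ = [483/61 -862/61; -862/61 1744/61]

x' = [107/61, -268/61]
P' = [483/61 -862/61; -862/61 1744/61]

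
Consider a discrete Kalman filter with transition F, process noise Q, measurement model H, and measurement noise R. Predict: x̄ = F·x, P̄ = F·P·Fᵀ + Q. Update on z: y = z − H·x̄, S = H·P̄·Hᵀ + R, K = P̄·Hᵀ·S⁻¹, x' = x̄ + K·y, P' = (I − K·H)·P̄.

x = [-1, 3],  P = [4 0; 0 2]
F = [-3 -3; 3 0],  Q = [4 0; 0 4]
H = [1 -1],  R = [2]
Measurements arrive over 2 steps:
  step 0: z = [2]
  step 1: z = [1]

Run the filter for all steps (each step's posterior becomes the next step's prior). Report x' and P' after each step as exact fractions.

step 0: x' = [-281/86, -224/43], P' = [285/43 238/43; 238/43 276/43]
step 1: x' = [66391/21742, 41705/21742], P' = [54381/10871 40169/10871; 40169/10871 47613/10871]

step 0: x̄ = F·x = [-6, -3]
step 0: P̄ = F·P·Fᵀ + Q = [58 -36; -36 40]
step 0: y = z − H·x̄ = [5]
step 0: S = H·P̄·Hᵀ + R = [172]
step 0: K = P̄·Hᵀ·S⁻¹ = [47/86; -19/43]
step 0: x' = x̄ + K·y = [-281/86, -224/43]
step 0: P' = (I − K·H)·P̄ = [285/43 238/43; 238/43 276/43]
step 1: x̄ = F·x = [2187/86, -843/86]
step 1: P̄ = F·P·Fᵀ + Q = [9505/43 -4707/43; -4707/43 2737/43]
step 1: y = z − H·x̄ = [-1472/43]
step 1: S = H·P̄·Hᵀ + R = [21742/43]
step 1: K = P̄·Hᵀ·S⁻¹ = [7106/10871; -3722/10871]
step 1: x' = x̄ + K·y = [66391/21742, 41705/21742]
step 1: P' = (I − K·H)·P̄ = [54381/10871 40169/10871; 40169/10871 47613/10871]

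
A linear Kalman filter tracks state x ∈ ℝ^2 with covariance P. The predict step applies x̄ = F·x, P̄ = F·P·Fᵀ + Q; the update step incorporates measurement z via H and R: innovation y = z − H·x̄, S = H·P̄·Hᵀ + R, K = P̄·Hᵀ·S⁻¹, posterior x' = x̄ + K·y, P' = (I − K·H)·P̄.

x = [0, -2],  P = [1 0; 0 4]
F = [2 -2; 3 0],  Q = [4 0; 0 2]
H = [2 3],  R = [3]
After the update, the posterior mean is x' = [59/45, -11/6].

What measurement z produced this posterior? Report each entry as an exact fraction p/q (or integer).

x̄ = F·x = [4, 0]
P̄ = F·P·Fᵀ + Q = [24 6; 6 11]
S = H·P̄·Hᵀ + R = [270]
K = P̄·Hᵀ·S⁻¹ = [11/45; 1/6]
x' − x̄ = [-121/45, -11/6] = K·y
y = (KᵀK)⁻¹·Kᵀ·(x' − x̄) = [-11]
z = y + H·x̄ = [-11] + [8] = [-3]

z = [-3]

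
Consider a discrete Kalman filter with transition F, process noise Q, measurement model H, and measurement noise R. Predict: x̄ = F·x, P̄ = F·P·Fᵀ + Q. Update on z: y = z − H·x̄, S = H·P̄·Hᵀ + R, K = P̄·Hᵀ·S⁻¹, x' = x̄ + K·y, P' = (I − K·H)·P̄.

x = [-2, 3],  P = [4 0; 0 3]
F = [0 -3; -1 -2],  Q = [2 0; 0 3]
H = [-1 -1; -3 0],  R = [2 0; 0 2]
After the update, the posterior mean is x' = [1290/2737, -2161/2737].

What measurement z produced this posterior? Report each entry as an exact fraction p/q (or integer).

z = [1, -2]

x̄ = F·x = [-9, -4]
P̄ = F·P·Fᵀ + Q = [29 18; 18 19]
S = H·P̄·Hᵀ + R = [86 141; 141 263]
K = P̄·Hᵀ·S⁻¹ = [-94/2737 -855/2737; -2117/2737 573/2737]
x' − x̄ = [25923/2737, 8787/2737] = K·y
y = (KᵀK)⁻¹·Kᵀ·(x' − x̄) = [-12, -29]
z = y + H·x̄ = [-12, -29] + [13, 27] = [1, -2]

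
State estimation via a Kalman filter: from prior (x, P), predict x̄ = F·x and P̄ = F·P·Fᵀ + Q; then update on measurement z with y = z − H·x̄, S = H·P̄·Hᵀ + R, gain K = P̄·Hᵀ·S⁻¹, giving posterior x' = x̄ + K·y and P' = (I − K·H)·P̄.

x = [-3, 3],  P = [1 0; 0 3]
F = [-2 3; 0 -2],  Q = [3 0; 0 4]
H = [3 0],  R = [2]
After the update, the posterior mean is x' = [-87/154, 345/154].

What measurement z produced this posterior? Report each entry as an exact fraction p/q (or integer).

x̄ = F·x = [15, -6]
P̄ = F·P·Fᵀ + Q = [34 -18; -18 16]
S = H·P̄·Hᵀ + R = [308]
K = P̄·Hᵀ·S⁻¹ = [51/154; -27/154]
x' − x̄ = [-2397/154, 1269/154] = K·y
y = (KᵀK)⁻¹·Kᵀ·(x' − x̄) = [-47]
z = y + H·x̄ = [-47] + [45] = [-2]

z = [-2]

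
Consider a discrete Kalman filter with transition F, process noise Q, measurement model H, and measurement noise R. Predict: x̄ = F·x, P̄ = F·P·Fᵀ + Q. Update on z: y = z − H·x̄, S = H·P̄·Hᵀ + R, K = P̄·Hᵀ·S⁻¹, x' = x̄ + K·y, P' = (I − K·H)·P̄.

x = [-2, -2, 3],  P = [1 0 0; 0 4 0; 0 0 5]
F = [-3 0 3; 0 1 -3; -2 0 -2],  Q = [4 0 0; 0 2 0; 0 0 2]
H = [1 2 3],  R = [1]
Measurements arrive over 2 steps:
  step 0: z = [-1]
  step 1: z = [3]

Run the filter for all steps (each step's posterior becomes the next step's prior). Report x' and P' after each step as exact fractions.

step 0: x̄ = F·x = [15, -11, -2]
step 0: P̄ = F·P·Fᵀ + Q = [58 -45 -24; -45 51 30; -24 30 26]
step 0: y = z − H·x̄ = [12]
step 0: S = H·P̄·Hᵀ + R = [533]
step 0: K = P̄·Hᵀ·S⁻¹ = [-8/41; 147/533; 114/533]
step 0: x' = x̄ + K·y = [519/41, -4099/533, 302/533]
step 0: P' = (I − K·H)·P̄ = [1546/41 -669/41 -72/41; -669/41 5574/533 -768/533; -72/41 -768/533 862/533]
step 1: x̄ = F·x = [-19335/533, -385/41, -14098/533]
step 1: P̄ = F·P·Fᵀ + Q = [207620/533 585/41 115416/533; 585/41 1462/41 1422/41; 115416/533 1422/41 77418/533]
step 1: y = z − H·x̄ = [73238/533]
step 1: S = H·P̄·Hᵀ + R = [1925687/533]
step 1: K = P̄·Hᵀ·S⁻¹ = [569078/1925687; 101075/1925687; 384642/1925687]
step 1: x' = x̄ + K·y = [8339543/1925687, -4194245/1925687, 1917590/1925687]
step 1: P' = (I − K·H)·P̄ = [142516632/1925687 -80440355/1925687 6311052/1925687; -80440355/1925687 49499909/1925687 -6152796/1925687; 6311052/1925687 -6152796/1925687 2126394/1925687]

step 0: x' = [519/41, -4099/533, 302/533], P' = [1546/41 -669/41 -72/41; -669/41 5574/533 -768/533; -72/41 -768/533 862/533]
step 1: x' = [8339543/1925687, -4194245/1925687, 1917590/1925687], P' = [142516632/1925687 -80440355/1925687 6311052/1925687; -80440355/1925687 49499909/1925687 -6152796/1925687; 6311052/1925687 -6152796/1925687 2126394/1925687]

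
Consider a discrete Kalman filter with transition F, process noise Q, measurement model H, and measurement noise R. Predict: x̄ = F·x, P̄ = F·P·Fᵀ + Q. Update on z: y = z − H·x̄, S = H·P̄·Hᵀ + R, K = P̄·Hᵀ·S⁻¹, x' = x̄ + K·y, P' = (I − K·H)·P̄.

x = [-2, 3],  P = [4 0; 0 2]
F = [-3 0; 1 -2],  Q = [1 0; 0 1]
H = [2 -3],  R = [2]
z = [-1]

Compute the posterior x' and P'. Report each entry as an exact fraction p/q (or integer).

x̄ = F·x = [6, -8]
P̄ = F·P·Fᵀ + Q = [37 -12; -12 13]
y = z − H·x̄ = [-37]
S = H·P̄·Hᵀ + R = [411]
K = P̄·Hᵀ·S⁻¹ = [110/411; -21/137]
x' = x̄ + K·y = [-1604/411, -319/137]
P' = (I − K·H)·P̄ = [3107/411 666/137; 666/137 458/137]

x' = [-1604/411, -319/137]
P' = [3107/411 666/137; 666/137 458/137]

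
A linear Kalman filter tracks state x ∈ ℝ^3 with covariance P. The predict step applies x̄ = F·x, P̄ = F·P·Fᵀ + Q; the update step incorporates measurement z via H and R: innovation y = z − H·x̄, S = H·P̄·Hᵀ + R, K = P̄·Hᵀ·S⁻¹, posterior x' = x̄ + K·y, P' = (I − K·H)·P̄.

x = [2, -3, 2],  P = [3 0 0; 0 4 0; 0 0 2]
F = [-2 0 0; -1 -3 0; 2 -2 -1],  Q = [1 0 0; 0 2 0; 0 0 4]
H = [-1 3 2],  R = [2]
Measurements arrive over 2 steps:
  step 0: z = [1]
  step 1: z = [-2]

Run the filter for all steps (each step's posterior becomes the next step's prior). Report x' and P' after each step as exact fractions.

step 0: x' = [-558/187, -13/11, 156/187], P' = [9363/748 435/44 -3215/374; 435/44 427/44 -207/22; -3215/374 -207/22 1869/187]
step 1: x' = [282823/62874, 213295/62874, -481549/125748], P' = [601343/31437 508493/31437 -910433/62874; 508493/31437 492017/31437 -938309/62874; -910433/62874 -938309/62874 1893137/125748]

step 0: x̄ = F·x = [-4, 7, 8]
step 0: P̄ = F·P·Fᵀ + Q = [13 6 -12; 6 41 18; -12 18 34]
step 0: y = z − H·x̄ = [-40]
step 0: S = H·P̄·Hᵀ + R = [748]
step 0: K = P̄·Hᵀ·S⁻¹ = [-19/748; 9/44; 67/374]
step 0: x' = x̄ + K·y = [-558/187, -13/11, 156/187]
step 0: P' = (I − K·H)·P̄ = [9363/748 435/44 -3215/374; 435/44 427/44 -207/22; -3215/374 -207/22 1869/187]
step 1: x̄ = F·x = [1116/187, 111/17, -830/187]
step 1: P̄ = F·P·Fᵀ + Q = [9550/187 1434/17 -5183/187; 1434/17 2740/17 -734/17; -5183/187 -734/17 3841/187]
step 1: y = z − H·x̄ = [-1261/187]
step 1: S = H·P̄·Hᵀ + R = [125748/187]
step 1: K = P̄·Hᵀ·S⁻¹ = [13703/62874; 29249/62874; -11357/125748]
step 1: x' = x̄ + K·y = [282823/62874, 213295/62874, -481549/125748]
step 1: P' = (I − K·H)·P̄ = [601343/31437 508493/31437 -910433/62874; 508493/31437 492017/31437 -938309/62874; -910433/62874 -938309/62874 1893137/125748]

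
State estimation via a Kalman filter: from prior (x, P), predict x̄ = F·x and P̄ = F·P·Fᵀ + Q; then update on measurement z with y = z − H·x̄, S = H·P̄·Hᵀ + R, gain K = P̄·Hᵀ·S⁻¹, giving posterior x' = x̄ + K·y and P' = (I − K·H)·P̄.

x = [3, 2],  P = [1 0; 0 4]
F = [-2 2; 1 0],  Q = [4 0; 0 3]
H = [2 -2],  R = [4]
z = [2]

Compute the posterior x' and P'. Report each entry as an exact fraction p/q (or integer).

x' = [30/11, 21/11]
P' = [116/33 30/11; 30/11 32/11]

x̄ = F·x = [-2, 3]
P̄ = F·P·Fᵀ + Q = [24 -2; -2 4]
y = z − H·x̄ = [12]
S = H·P̄·Hᵀ + R = [132]
K = P̄·Hᵀ·S⁻¹ = [13/33; -1/11]
x' = x̄ + K·y = [30/11, 21/11]
P' = (I − K·H)·P̄ = [116/33 30/11; 30/11 32/11]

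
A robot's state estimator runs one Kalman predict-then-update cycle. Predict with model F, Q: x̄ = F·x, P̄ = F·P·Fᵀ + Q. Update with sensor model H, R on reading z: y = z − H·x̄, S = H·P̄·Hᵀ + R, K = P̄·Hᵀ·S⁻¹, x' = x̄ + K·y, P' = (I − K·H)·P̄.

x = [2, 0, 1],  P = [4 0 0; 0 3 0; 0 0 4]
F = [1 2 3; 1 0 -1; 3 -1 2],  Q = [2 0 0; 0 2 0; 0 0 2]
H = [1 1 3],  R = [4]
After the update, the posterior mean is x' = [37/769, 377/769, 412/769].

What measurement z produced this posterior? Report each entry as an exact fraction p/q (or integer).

z = [2]

x̄ = F·x = [5, 1, 8]
P̄ = F·P·Fᵀ + Q = [54 -8 30; -8 10 4; 30 4 57]
S = H·P̄·Hᵀ + R = [769]
K = P̄·Hᵀ·S⁻¹ = [136/769; 14/769; 205/769]
x' − x̄ = [-3808/769, -392/769, -5740/769] = K·y
y = (KᵀK)⁻¹·Kᵀ·(x' − x̄) = [-28]
z = y + H·x̄ = [-28] + [30] = [2]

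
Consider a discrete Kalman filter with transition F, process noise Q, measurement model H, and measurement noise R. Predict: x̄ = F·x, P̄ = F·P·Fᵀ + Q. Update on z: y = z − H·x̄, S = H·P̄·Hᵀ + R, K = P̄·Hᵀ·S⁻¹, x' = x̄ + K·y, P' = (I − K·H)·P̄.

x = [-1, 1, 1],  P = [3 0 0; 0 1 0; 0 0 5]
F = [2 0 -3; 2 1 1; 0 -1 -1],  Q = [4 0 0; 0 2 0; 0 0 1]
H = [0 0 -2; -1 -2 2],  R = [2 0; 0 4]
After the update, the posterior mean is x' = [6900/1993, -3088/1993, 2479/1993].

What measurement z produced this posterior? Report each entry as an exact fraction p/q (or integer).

z = [-3, 2]

x̄ = F·x = [-5, 0, -2]
P̄ = F·P·Fᵀ + Q = [61 -3 15; -3 20 -6; 15 -6 7]
S = H·P̄·Hᵀ + R = [30 -22; -22 149]
K = P̄·Hᵀ·S⁻¹ = [-2510/1993 -705/1993; 355/1993 -603/1993; -922/1993 11/1993]
x' − x̄ = [16865/1993, -3088/1993, 6465/1993] = K·y
y = (KᵀK)⁻¹·Kᵀ·(x' − x̄) = [-7, 1]
z = y + H·x̄ = [-7, 1] + [4, 1] = [-3, 2]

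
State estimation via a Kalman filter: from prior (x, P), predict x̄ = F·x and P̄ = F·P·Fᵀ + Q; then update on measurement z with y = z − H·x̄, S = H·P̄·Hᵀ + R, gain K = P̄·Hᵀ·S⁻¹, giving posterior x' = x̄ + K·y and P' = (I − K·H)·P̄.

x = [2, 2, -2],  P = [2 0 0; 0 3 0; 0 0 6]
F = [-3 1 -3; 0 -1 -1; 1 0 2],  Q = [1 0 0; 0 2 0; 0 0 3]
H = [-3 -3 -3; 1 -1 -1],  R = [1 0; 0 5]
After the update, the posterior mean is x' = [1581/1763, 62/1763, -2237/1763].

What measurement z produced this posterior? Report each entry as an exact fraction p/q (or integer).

z = [1, 2]

x̄ = F·x = [2, 0, -2]
P̄ = F·P·Fᵀ + Q = [76 15 -42; 15 11 -12; -42 -12 29]
S = H·P̄·Hᵀ + R = [343 -180; -180 151]
K = P̄·Hᵀ·S⁻¹ = [-3657/19393 8869/19393; -3462/19393 -2072/19393; 705/19393 -6737/19393]
x' − x̄ = [-1945/1763, 62/1763, 1289/1763] = K·y
y = (KᵀK)⁻¹·Kᵀ·(x' − x̄) = [1, -2]
z = y + H·x̄ = [1, -2] + [0, 4] = [1, 2]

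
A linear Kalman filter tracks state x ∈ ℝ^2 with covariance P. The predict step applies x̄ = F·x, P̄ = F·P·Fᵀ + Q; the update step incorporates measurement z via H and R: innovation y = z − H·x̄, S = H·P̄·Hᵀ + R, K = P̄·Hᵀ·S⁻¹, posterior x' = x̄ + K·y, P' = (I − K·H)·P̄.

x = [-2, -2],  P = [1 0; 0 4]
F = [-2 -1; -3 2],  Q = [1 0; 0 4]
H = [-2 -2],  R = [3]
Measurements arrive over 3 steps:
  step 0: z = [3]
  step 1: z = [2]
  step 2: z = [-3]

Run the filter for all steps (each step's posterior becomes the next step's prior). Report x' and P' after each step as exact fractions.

step 0: x' = [568/139, -748/139], P' = [1055/139 -1034/139; -1034/139 1115/139]
step 1: x' = [211044/154517, -375908/154517], P' = [281990/154517 -262574/154517; -262574/154517 358733/154517]
step 2: x' = [65631984/43690783, -5084520/43690783], P' = [80584758/43690783 -75100872/43690783; -75100872/43690783 102037410/43690783]

step 0: x̄ = F·x = [6, 2]
step 0: P̄ = F·P·Fᵀ + Q = [9 -2; -2 29]
step 0: y = z − H·x̄ = [19]
step 0: S = H·P̄·Hᵀ + R = [139]
step 0: K = P̄·Hᵀ·S⁻¹ = [-14/139; -54/139]
step 0: x' = x̄ + K·y = [568/139, -748/139]
step 0: P' = (I − K·H)·P̄ = [1055/139 -1034/139; -1034/139 1115/139]
step 1: x̄ = F·x = [-388/139, -3200/139]
step 1: P̄ = F·P·Fᵀ + Q = [1338/139 5134/139; 5134/139 26919/139]
step 1: y = z − H·x̄ = [-6898/139]
step 1: S = H·P̄·Hᵀ + R = [154517/139]
step 1: K = P̄·Hᵀ·S⁻¹ = [-12944/154517; -64106/154517]
step 1: x' = x̄ + K·y = [211044/154517, -375908/154517]
step 1: P' = (I − K·H)·P̄ = [281990/154517 -262574/154517; -262574/154517 358733/154517]
step 2: x̄ = F·x = [-46180/154517, -1384948/154517]
step 2: P̄ = F·P·Fᵀ + Q = [590914/154517 1237048/154517; 1237048/154517 7741798/154517]
step 2: y = z − H·x̄ = [-3325807/154517]
step 2: S = H·P̄·Hᵀ + R = [43690783/154517]
step 2: K = P̄·Hᵀ·S⁻¹ = [-3655924/43690783; -17957692/43690783]
step 2: x' = x̄ + K·y = [65631984/43690783, -5084520/43690783]
step 2: P' = (I − K·H)·P̄ = [80584758/43690783 -75100872/43690783; -75100872/43690783 102037410/43690783]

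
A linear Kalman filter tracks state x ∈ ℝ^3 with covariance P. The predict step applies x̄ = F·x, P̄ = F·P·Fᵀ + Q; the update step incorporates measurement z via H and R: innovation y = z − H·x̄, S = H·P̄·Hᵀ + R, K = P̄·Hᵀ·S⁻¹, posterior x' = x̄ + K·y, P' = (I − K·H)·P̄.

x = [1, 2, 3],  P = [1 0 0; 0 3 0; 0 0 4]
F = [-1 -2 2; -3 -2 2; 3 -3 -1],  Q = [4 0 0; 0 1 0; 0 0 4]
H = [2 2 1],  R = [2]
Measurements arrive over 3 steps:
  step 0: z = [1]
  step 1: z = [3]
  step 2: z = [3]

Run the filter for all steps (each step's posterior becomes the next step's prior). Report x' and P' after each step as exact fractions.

step 0: x̄ = F·x = [1, -1, -6]
step 0: P̄ = F·P·Fᵀ + Q = [33 31 7; 31 38 1; 7 1 44]
step 0: y = z − H·x̄ = [7]
step 0: S = H·P̄·Hᵀ + R = [610]
step 0: K = P̄·Hᵀ·S⁻¹ = [27/122; 139/610; 6/61]
step 0: x' = x̄ + K·y = [311/122, 363/610, -324/61]
step 0: P' = (I − K·H)·P̄ = [381/122 29/122 -383/61; 29/122 3859/610 -773/61; -383/61 -773/61 2324/61]
step 1: x̄ = F·x = [-8761/610, -11871/610, 3408/305]
step 1: P̄ = F·P·Fᵀ + Q = [190481/610 207751/610 -12683/305; 207751/610 235691/610 -21793/305; -12683/305 -21793/305 25773/305]
step 1: y = z − H·x̄ = [18139/305]
step 1: S = H·P̄·Hᵀ + R = [1571827/305]
step 1: K = P̄·Hᵀ·S⁻¹ = [385549/1571827; 421649/1571827; -43179/1571827]
step 1: x' = x̄ + K·y = [708755/3143654, -11024839/3143654, 14995287/1571827]
step 1: P' = (I − K·H)·P̄ = [6908577/3143654 4642395/3143654 -10779874/1571827; 4642395/3143654 48818751/3143654 -52617848/1571827; -10779874/1571827 -52617848/1571827 126709086/1571827]
step 2: x̄ = F·x = [81322071/3143654, 79904561/3143654, 2605104/1571827]
step 2: P̄ = F·P·Fᵀ + Q = [2175125025/3143654 2281176135/3143654 10723897/1571827; 2281176135/3143654 2430579823/3143654 -17634397/1571827; 10723897/1571827 -17634397/1571827 90959971/1571827]
step 2: y = z − H·x̄ = [-159116255/1571827]
step 2: S = H·P̄·Hᵀ + R = [18402575861/1571827]
step 2: K = P̄·Hᵀ·S⁻¹ = [4467025057/18402575861; 4694121561/18402575861; 77138971/18402575861]
step 2: x' = x̄ + K·y = [47704349543/36805151722, -14869537907/36805151722, 22691148457/18402575861]
step 2: P' = (I − K·H)·P̄ = [75884661601/36805151722 26720249403/36805151722 -93670860890/18402575861; 26720249403/36805151722 419495987843/36805151722 -436827994124/18402575861; -93670860890/18402575861 -436827994124/18402575861 1061151987970/18402575861]

step 0: x' = [311/122, 363/610, -324/61], P' = [381/122 29/122 -383/61; 29/122 3859/610 -773/61; -383/61 -773/61 2324/61]
step 1: x' = [708755/3143654, -11024839/3143654, 14995287/1571827], P' = [6908577/3143654 4642395/3143654 -10779874/1571827; 4642395/3143654 48818751/3143654 -52617848/1571827; -10779874/1571827 -52617848/1571827 126709086/1571827]
step 2: x' = [47704349543/36805151722, -14869537907/36805151722, 22691148457/18402575861], P' = [75884661601/36805151722 26720249403/36805151722 -93670860890/18402575861; 26720249403/36805151722 419495987843/36805151722 -436827994124/18402575861; -93670860890/18402575861 -436827994124/18402575861 1061151987970/18402575861]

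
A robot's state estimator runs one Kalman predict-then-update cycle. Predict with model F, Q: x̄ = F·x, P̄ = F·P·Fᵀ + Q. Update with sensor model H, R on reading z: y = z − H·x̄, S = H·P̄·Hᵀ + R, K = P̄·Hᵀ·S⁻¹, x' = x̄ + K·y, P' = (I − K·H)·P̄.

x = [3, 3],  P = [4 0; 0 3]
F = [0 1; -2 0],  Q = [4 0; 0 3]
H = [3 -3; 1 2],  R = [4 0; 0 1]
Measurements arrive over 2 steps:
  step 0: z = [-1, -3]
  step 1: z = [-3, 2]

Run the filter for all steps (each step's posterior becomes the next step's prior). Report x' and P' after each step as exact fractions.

step 0: x' = [-3959/3781, -184/199], P' = [3353/11343 7/597; 7/597 95/597]
step 1: x' = [-1079929/17827097, 18501016/17827097], P' = [5121383/17827097 196243/17827097; 196243/17827097 2754755/17827097]

step 0: x̄ = F·x = [3, -6]
step 0: P̄ = F·P·Fᵀ + Q = [7 0; 0 19]
step 0: y = z − H·x̄ = [-28, 6]
step 0: S = H·P̄·Hᵀ + R = [238 -93; -93 84]
step 0: K = P̄·Hᵀ·S⁻¹ = [805/3781 3619/11343; -22/199 197/597]
step 0: x' = x̄ + K·y = [-3959/3781, -184/199]
step 0: P' = (I − K·H)·P̄ = [3353/11343 7/597; 7/597 95/597]
step 1: x̄ = F·x = [-184/199, 7918/3781]
step 1: P̄ = F·P·Fᵀ + Q = [2483/597 -14/597; -14/597 47441/11343]
step 1: y = z − H·x̄ = [22899/3781, -4778/3781]
step 1: S = H·P̄·Hᵀ + R = [300574/3781 -47971/3781; -47971/3781 247220/11343]
step 1: K = P̄·Hᵀ·S⁻¹ = [3693855/17827097 5513869/17827097; -1918884/17827097 5705753/17827097]
step 1: x' = x̄ + K·y = [-1079929/17827097, 18501016/17827097]
step 1: P' = (I − K·H)·P̄ = [5121383/17827097 196243/17827097; 196243/17827097 2754755/17827097]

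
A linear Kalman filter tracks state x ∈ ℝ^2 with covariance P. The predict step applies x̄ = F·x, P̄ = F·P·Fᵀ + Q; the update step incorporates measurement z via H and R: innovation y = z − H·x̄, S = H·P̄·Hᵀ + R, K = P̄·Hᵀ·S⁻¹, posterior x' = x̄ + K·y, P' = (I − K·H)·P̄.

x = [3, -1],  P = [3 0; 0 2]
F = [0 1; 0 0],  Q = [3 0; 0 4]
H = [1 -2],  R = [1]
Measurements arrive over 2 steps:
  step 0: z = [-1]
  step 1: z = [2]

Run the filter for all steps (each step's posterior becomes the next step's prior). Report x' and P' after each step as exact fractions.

step 0: x' = [-1, 0], P' = [85/22 20/11; 20/11 12/11]
step 1: x' = [45/116, -22/29], P' = [765/232 45/29; 45/29 28/29]

step 0: x̄ = F·x = [-1, 0]
step 0: P̄ = F·P·Fᵀ + Q = [5 0; 0 4]
step 0: y = z − H·x̄ = [0]
step 0: S = H·P̄·Hᵀ + R = [22]
step 0: K = P̄·Hᵀ·S⁻¹ = [5/22; -4/11]
step 0: x' = x̄ + K·y = [-1, 0]
step 0: P' = (I − K·H)·P̄ = [85/22 20/11; 20/11 12/11]
step 1: x̄ = F·x = [0, 0]
step 1: P̄ = F·P·Fᵀ + Q = [45/11 0; 0 4]
step 1: y = z − H·x̄ = [2]
step 1: S = H·P̄·Hᵀ + R = [232/11]
step 1: K = P̄·Hᵀ·S⁻¹ = [45/232; -11/29]
step 1: x' = x̄ + K·y = [45/116, -22/29]
step 1: P' = (I − K·H)·P̄ = [765/232 45/29; 45/29 28/29]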